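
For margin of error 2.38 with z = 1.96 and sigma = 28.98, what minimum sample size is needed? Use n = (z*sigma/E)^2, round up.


z*sigma/E = 1.96 * 28.98 / 2.38 = 10143/425 ≈ 23.865882
(z*sigma/E)^2 ≈ 569.580340
round up: n = 570

570


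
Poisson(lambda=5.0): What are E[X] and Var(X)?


E[X] = Var(X) = lambda = 5.0

5.0, 5.0


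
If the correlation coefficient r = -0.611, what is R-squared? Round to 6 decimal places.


R^2 = r^2 = (-0.611)^2 = 0.373321

0.373321


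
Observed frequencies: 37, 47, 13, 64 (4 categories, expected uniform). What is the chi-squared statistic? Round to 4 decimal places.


chi2 = sum((O-E)^2/E), E = total/4
total = 161, E = 161/4 = 40.25
(37 - 40.25)^2 / 40.25 = 10.5625 / 40.25 = 169/644 ≈ 0.262422
(47 - 40.25)^2 / 40.25 = 45.5625 / 40.25 = 729/644 ≈ 1.131988
(13 - 40.25)^2 / 40.25 = 742.5625 / 40.25 = 11881/644 ≈ 18.448758
(64 - 40.25)^2 / 40.25 = 564.0625 / 40.25 = 9025/644 ≈ 14.013975
chi2 = 237/7 ≈ 33.857143

33.8571


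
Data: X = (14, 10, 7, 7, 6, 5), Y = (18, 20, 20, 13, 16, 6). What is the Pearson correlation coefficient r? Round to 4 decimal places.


r = sum((xi-xbar)(yi-ybar)) / sqrt(sum((xi-xbar)^2) * sum((yi-ybar)^2))
n = 6, xbar = 49/6 ≈ 8.166667, ybar = 93/6 = 15.5
Sxy = sum((xi-xbar)(yi-ybar)) = 49.5
Sxx = sum((xi-xbar)^2) = 329/6 ≈ 54.833333
Syy = sum((yi-ybar)^2) = 143.5
sqrt(Sxx*Syy) ≈ 88.705036
r = Sxy / sqrt(Sxx*Syy) = 49.5 / 88.705036 ≈ 0.558029

0.5580


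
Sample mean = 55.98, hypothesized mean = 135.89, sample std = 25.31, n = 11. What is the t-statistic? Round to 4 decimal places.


t = (xbar - mu0) / (s/sqrt(n))
xbar - mu0 = 55.98 - 135.89 = -79.91
sqrt(11) ≈ 3.31662479
s/sqrt(n) = 25.31 / 3.31662479 ≈ 7.63125213
t = -79.91 / 7.63125213 ≈ -10.471414

-10.4714


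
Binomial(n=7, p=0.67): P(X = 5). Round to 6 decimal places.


P = C(n,k) * p^k * (1-p)^(n-k)
C(7,5) = 21
p^k = 0.67^5 ≈ 0.1350125
(1-p)^(n-k) = 0.33^2 = 0.1089
P = 21 * 0.1350125 * 0.1089 ≈ 0.308760

0.308760


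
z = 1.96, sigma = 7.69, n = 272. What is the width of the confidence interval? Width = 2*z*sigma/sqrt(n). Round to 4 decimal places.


width = 2*z*sigma/sqrt(n)
2*z*sigma = 2 * 1.96 * 7.69 = 30.1448
sqrt(272) ≈ 16.492423
width = 30.1448 / 16.492423 ≈ 1.827797

1.8278


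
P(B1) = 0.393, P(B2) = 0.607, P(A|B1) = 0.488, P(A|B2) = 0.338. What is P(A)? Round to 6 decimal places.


P(A) = P(A|B1)*P(B1) + P(A|B2)*P(B2)
P(A|B1)*P(B1) = 0.488 * 0.393 = 0.191784
P(A|B2)*P(B2) = 0.338 * 0.607 = 0.205166
P(A) = 0.191784 + 0.205166 = 0.39695

0.396950


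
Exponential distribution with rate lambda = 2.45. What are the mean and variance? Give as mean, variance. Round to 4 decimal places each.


mean = 1/lam, var = 1/lam^2
mean = 1 / 2.45 = 20/49 ≈ 0.408163
lam^2 = 2.45^2 = 6.0025
var = 1 / 6.0025 = 400/2401 ≈ 0.166597

0.4082, 0.1666


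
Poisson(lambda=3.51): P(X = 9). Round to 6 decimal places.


P = e^(-lam) * lam^k / k!
e^(-3.51) ≈ 0.02989691
lam^k = 3.51^9 ≈ 80865.643748
k! = 9! = 362880
P = 0.02989691 * 80865.643748 / 362880 ≈ 0.006662

0.006662


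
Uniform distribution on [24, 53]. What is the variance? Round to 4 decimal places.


Var = (b-a)^2 / 12
(b-a)^2 = (53 - 24)^2 = 841
Var = 841/12 ≈ 70.083333

70.0833


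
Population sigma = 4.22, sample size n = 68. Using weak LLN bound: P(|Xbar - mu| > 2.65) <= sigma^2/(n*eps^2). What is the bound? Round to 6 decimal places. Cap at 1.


bound = min(1, sigma^2/(n*eps^2))
sigma^2 = 4.22^2 = 17.8084
n*eps^2 = 68 * 2.65^2 = 68 * 7.0225 = 477.53
sigma^2/(n*eps^2) = 17.8084 / 477.53 ≈ 0.03729274

0.037293


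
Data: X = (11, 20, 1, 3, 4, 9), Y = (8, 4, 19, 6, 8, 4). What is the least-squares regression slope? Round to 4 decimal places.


b = sum((xi-xbar)(yi-ybar)) / sum((xi-xbar)^2)
n = 6, xbar = 48/6 = 8, ybar = 49/6 ≈ 8.166667
Sxy = sum((xi-xbar)(yi-ybar)) = -119
Sxx = sum((xi-xbar)^2) = 244
b = Sxy / Sxx = -119/244 ≈ -0.487705

-0.4877


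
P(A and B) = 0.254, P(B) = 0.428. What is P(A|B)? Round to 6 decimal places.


P(A|B) = P(A and B) / P(B) = 0.254 / 0.428 = 127/214 ≈ 0.59345794

0.593458


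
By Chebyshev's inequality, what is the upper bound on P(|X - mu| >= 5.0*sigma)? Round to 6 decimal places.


P <= 1/k^2
k^2 = 5.0^2 = 25
1/k^2 = 1 / 25 = 0.04

0.040000


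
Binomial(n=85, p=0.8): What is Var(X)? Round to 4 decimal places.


Var = n*p*(1-p) = 85 * 0.8 * 0.2 = 13.6

13.6000


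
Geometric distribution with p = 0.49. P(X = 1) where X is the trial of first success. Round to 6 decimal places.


P = (1-p)^(k-1) * p
(1-p)^(k-1) = 0.51^0 = 1
P = 1 * 0.49 = 0.49

0.490000


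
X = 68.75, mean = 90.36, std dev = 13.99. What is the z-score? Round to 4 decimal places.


z = (X - mu) / sigma
X - mu = 68.75 - 90.36 = -21.61
z = -21.61 / 13.99 = -2161/1399 ≈ -1.544675

-1.5447


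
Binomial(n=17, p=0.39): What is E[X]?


E[X] = n*p = 17 * 0.39 = 6.63

6.63


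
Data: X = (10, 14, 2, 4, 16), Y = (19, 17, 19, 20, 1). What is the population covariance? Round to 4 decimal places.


Cov = (1/n)*sum((xi-xbar)(yi-ybar))
n = 5, xbar = 46/5 = 9.2, ybar = 76/5 = 15.2
sum((xi-xbar)(yi-ybar)) = -137.2
Cov = -137.2 / 5 = -27.44

-27.4400


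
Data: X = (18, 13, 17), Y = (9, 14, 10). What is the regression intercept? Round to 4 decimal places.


a = ybar - b*xbar, where b = sum((xi-xbar)(yi-ybar)) / sum((xi-xbar)^2)
n = 3, xbar = 48/3 = 16, ybar = 33/3 = 11
Sxy = sum((xi-xbar)(yi-ybar)) = -14
Sxx = sum((xi-xbar)^2) = 14
b = Sxy / Sxx = -1
a = 11 - (-1) * 16 = 27

27.0000


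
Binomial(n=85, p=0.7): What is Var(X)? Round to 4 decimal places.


Var = n*p*(1-p) = 85 * 0.7 * 0.3 = 17.85

17.8500


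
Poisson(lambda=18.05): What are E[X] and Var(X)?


E[X] = Var(X) = lambda = 18.05

18.05, 18.05


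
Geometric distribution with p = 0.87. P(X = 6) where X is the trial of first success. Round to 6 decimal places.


P = (1-p)^(k-1) * p
(1-p)^(k-1) = 0.13^5 = 0.0000371293
P = 0.0000371293 * 0.87 ≈ 0.00003230249

0.000032


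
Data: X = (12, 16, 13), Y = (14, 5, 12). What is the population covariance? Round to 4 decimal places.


Cov = (1/n)*sum((xi-xbar)(yi-ybar))
n = 3, xbar = 41/3 ≈ 13.666667, ybar = 31/3 ≈ 10.333333
sum((xi-xbar)(yi-ybar)) = -59/3 ≈ -19.666667
Cov = -19.666667 / 3 = -59/9 ≈ -6.555556

-6.5556


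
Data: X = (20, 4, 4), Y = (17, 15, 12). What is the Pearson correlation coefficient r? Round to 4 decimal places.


r = sum((xi-xbar)(yi-ybar)) / sqrt(sum((xi-xbar)^2) * sum((yi-ybar)^2))
n = 3, xbar = 28/3 ≈ 9.333333, ybar = 44/3 ≈ 14.666667
Sxy = sum((xi-xbar)(yi-ybar)) = 112/3 ≈ 37.333333
Sxx = sum((xi-xbar)^2) = 512/3 ≈ 170.666667
Syy = sum((yi-ybar)^2) = 38/3 ≈ 12.666667
sqrt(Sxx*Syy) ≈ 46.494922
r = Sxy / sqrt(Sxx*Syy) = 37.333333 / 46.494922 ≈ 0.802955

0.8030


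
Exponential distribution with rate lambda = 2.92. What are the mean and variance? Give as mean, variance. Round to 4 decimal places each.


mean = 1/lam, var = 1/lam^2
mean = 1 / 2.92 = 25/73 ≈ 0.342466
lam^2 = 2.92^2 = 8.5264
var = 1 / 8.5264 = 625/5329 ≈ 0.117283

0.3425, 0.1173


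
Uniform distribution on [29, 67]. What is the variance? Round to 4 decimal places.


Var = (b-a)^2 / 12
(b-a)^2 = (67 - 29)^2 = 1444
Var = 1444/12 ≈ 120.333333

120.3333


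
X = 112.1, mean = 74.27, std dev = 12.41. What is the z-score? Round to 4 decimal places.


z = (X - mu) / sigma
X - mu = 112.1 - 74.27 = 37.83
z = 37.83 / 12.41 = 3783/1241 ≈ 3.048348

3.0483


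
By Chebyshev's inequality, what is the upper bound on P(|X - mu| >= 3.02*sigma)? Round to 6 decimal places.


P <= 1/k^2
k^2 = 3.02^2 = 9.1204
1/k^2 = 1 / 9.1204 ≈ 0.10964431

0.109644


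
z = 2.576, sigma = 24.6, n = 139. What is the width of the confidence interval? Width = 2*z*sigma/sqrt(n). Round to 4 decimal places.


width = 2*z*sigma/sqrt(n)
2*z*sigma = 2 * 2.576 * 24.6 = 126.7392
sqrt(139) ≈ 11.789826
width = 126.7392 / 11.789826 ≈ 10.749879

10.7499


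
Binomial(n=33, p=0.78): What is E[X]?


E[X] = n*p = 33 * 0.78 = 25.74

25.74


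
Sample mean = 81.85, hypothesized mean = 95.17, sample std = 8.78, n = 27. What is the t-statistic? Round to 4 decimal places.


t = (xbar - mu0) / (s/sqrt(n))
xbar - mu0 = 81.85 - 95.17 = -13.32
sqrt(27) ≈ 5.19615242
s/sqrt(n) = 8.78 / 5.19615242 ≈ 1.68971179
t = -13.32 / 1.68971179 ≈ -7.883001

-7.8830


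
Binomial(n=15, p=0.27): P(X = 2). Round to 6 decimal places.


P = C(n,k) * p^k * (1-p)^(n-k)
C(15,2) = 105
p^k = 0.27^2 = 0.0729
(1-p)^(n-k) = 0.73^13 ≈ 0.01671850
P = 105 * 0.0729 * 0.01671850 ≈ 0.127972

0.127972


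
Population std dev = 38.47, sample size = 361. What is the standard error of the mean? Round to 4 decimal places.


SE = sigma / sqrt(n)
sqrt(361) = 19
SE = 38.47 / 19 = 3847/1900 ≈ 2.024737

2.0247


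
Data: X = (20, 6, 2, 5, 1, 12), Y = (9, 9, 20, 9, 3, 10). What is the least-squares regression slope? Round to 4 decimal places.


b = sum((xi-xbar)(yi-ybar)) / sum((xi-xbar)^2)
n = 6, xbar = 46/6 = 23/3 ≈ 7.666667, ybar = 60/6 = 10
Sxy = sum((xi-xbar)(yi-ybar)) = -18
Sxx = sum((xi-xbar)^2) = 772/3 ≈ 257.333333
b = Sxy / Sxx = -27/386 ≈ -0.069948

-0.0699


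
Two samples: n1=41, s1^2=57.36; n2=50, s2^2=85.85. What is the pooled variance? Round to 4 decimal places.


sp^2 = ((n1-1)*s1^2 + (n2-1)*s2^2)/(n1+n2-2)
(n1-1)*s1^2 = 40 * 57.36 = 2294.4
(n2-1)*s2^2 = 49 * 85.85 = 4206.65
numerator = 2294.4 + 4206.65 = 6501.05
n1+n2-2 = 89
sp^2 = 6501.05 / 89 = 130021/1780 ≈ 73.045506

73.0455


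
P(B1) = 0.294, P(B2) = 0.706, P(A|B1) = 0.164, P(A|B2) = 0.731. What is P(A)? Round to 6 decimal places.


P(A) = P(A|B1)*P(B1) + P(A|B2)*P(B2)
P(A|B1)*P(B1) = 0.164 * 0.294 = 0.048216
P(A|B2)*P(B2) = 0.731 * 0.706 = 0.516086
P(A) = 0.048216 + 0.516086 = 0.564302

0.564302


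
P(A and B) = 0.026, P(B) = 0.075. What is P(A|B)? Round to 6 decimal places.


P(A|B) = P(A and B) / P(B) = 0.026 / 0.075 = 26/75 ≈ 0.34666667

0.346667


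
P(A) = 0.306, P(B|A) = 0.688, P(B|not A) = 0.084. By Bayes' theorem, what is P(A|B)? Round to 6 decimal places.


P(A|B) = P(B|A)*P(A) / P(B), P(B) = P(B|A)*P(A) + P(B|not A)*P(not A)
P(B|A)*P(A) = 0.688 * 0.306 = 0.210528
P(B|not A)*P(not A) = 0.084 * 0.694 = 0.058296
P(B) = 0.210528 + 0.058296 = 0.268824
P(A|B) = 0.210528 / 0.268824 ≈ 0.78314436

0.783144


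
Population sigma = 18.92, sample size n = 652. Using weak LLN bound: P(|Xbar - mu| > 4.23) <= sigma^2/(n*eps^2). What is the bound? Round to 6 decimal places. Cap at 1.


bound = min(1, sigma^2/(n*eps^2))
sigma^2 = 18.92^2 = 357.9664
n*eps^2 = 652 * 4.23^2 = 652 * 17.8929 = 11666.1708
sigma^2/(n*eps^2) = 357.9664 / 11666.1708 ≈ 0.03068414

0.030684


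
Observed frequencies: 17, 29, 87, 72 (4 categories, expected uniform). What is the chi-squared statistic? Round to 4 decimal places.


chi2 = sum((O-E)^2/E), E = total/4
total = 205, E = 205/4 = 51.25
(17 - 51.25)^2 / 51.25 = 1173.0625 / 51.25 = 18769/820 ≈ 22.889024
(29 - 51.25)^2 / 51.25 = 495.0625 / 51.25 = 7921/820 ≈ 9.659756
(87 - 51.25)^2 / 51.25 = 1278.0625 / 51.25 = 20449/820 ≈ 24.937805
(72 - 51.25)^2 / 51.25 = 430.5625 / 51.25 = 6889/820 ≈ 8.401220
chi2 = 13507/205 ≈ 65.887805

65.8878


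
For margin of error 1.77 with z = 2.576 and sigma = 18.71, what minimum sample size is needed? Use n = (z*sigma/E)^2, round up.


z*sigma/E = 2.576 * 18.71 / 1.77 ≈ 27.229921
(z*sigma/E)^2 ≈ 741.468592
round up: n = 742

742


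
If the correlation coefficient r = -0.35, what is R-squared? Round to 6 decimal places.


R^2 = r^2 = (-0.35)^2 = 0.1225

0.122500


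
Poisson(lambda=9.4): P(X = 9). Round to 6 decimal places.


P = e^(-lam) * lam^k / k!
e^(-9.4) ≈ 0.00008272407
lam^k = 9.4^9 ≈ 572994802.228617
k! = 9! = 362880
P = 0.00008272407 * 572994802.228617 / 362880 ≈ 0.130623

0.130623


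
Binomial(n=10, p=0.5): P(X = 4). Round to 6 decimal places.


P = C(n,k) * p^k * (1-p)^(n-k)
C(10,4) = 210
p^k = 0.5^4 = 0.0625
(1-p)^(n-k) = 0.5^6 = 0.015625
P = 210 * 0.0625 * 0.015625 = 105/512 ≈ 0.205078

0.205078


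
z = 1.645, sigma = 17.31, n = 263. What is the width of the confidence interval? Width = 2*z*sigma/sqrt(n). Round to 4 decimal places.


width = 2*z*sigma/sqrt(n)
2*z*sigma = 2 * 1.645 * 17.31 = 56.9499
sqrt(263) ≈ 16.217275
width = 56.9499 / 16.217275 ≈ 3.511681

3.5117


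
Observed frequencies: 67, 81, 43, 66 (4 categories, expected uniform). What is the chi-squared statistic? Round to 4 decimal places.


chi2 = sum((O-E)^2/E), E = total/4
total = 257, E = 257/4 = 64.25
(67 - 64.25)^2 / 64.25 = 7.5625 / 64.25 = 121/1028 ≈ 0.117704
(81 - 64.25)^2 / 64.25 = 280.5625 / 64.25 = 4489/1028 ≈ 4.366732
(43 - 64.25)^2 / 64.25 = 451.5625 / 64.25 = 7225/1028 ≈ 7.028210
(66 - 64.25)^2 / 64.25 = 3.0625 / 64.25 = 49/1028 ≈ 0.047665
chi2 = 2971/257 ≈ 11.560311

11.5603


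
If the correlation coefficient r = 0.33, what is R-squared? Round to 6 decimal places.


R^2 = r^2 = (0.33)^2 = 0.1089

0.108900


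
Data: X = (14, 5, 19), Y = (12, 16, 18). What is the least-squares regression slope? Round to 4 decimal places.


b = sum((xi-xbar)(yi-ybar)) / sum((xi-xbar)^2)
n = 3, xbar = 38/3 ≈ 12.666667, ybar = 46/3 ≈ 15.333333
Sxy = sum((xi-xbar)(yi-ybar)) = 22/3 ≈ 7.333333
Sxx = sum((xi-xbar)^2) = 302/3 ≈ 100.666667
b = Sxy / Sxx = 11/151 ≈ 0.072848

0.0728


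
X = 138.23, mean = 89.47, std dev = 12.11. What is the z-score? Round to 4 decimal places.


z = (X - mu) / sigma
X - mu = 138.23 - 89.47 = 48.76
z = 48.76 / 12.11 = 4876/1211 ≈ 4.026424

4.0264


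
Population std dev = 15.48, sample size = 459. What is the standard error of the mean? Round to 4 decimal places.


SE = sigma / sqrt(n)
sqrt(459) ≈ 21.424285
SE = 15.48 / 21.424285 ≈ 0.722545

0.7225


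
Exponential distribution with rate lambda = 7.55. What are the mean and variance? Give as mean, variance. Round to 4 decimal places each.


mean = 1/lam, var = 1/lam^2
mean = 1 / 7.55 = 20/151 ≈ 0.132450
lam^2 = 7.55^2 = 57.0025
var = 1 / 57.0025 ≈ 0.017543

0.1325, 0.0175


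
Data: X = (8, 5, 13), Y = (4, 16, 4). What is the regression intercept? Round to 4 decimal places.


a = ybar - b*xbar, where b = sum((xi-xbar)(yi-ybar)) / sum((xi-xbar)^2)
n = 3, xbar = 26/3 ≈ 8.666667, ybar = 24/3 = 8
Sxy = sum((xi-xbar)(yi-ybar)) = -44
Sxx = sum((xi-xbar)^2) = 98/3 ≈ 32.666667
b = Sxy / Sxx = -66/49 ≈ -1.346939
a = 8 - (-1.346939) * 8.666667 = 964/49 ≈ 19.673469

19.6735


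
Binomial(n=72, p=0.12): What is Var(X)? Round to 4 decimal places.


Var = n*p*(1-p) = 72 * 0.12 * 0.88 = 7.6032

7.6032


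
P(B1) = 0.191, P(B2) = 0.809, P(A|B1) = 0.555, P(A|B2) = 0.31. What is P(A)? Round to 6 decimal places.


P(A) = P(A|B1)*P(B1) + P(A|B2)*P(B2)
P(A|B1)*P(B1) = 0.555 * 0.191 = 0.106005
P(A|B2)*P(B2) = 0.31 * 0.809 = 0.25079
P(A) = 0.106005 + 0.25079 = 0.356795

0.356795


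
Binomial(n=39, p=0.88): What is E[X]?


E[X] = n*p = 39 * 0.88 = 34.32

34.32


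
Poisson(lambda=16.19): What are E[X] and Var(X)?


E[X] = Var(X) = lambda = 16.19

16.19, 16.19


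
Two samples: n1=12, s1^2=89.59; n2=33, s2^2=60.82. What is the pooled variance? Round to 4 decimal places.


sp^2 = ((n1-1)*s1^2 + (n2-1)*s2^2)/(n1+n2-2)
(n1-1)*s1^2 = 11 * 89.59 = 985.49
(n2-1)*s2^2 = 32 * 60.82 = 1946.24
numerator = 985.49 + 1946.24 = 2931.73
n1+n2-2 = 43
sp^2 = 2931.73 / 43 = 293173/4300 ≈ 68.179767

68.1798


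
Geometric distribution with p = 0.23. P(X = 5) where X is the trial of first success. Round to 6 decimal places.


P = (1-p)^(k-1) * p
(1-p)^(k-1) = 0.77^4 ≈ 0.3515304
P = 0.3515304 * 0.23 ≈ 0.08085199

0.080852


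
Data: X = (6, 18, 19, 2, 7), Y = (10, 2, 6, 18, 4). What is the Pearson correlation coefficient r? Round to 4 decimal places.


r = sum((xi-xbar)(yi-ybar)) / sqrt(sum((xi-xbar)^2) * sum((yi-ybar)^2))
n = 5, xbar = 52/5 = 10.4, ybar = 40/5 = 8
Sxy = sum((xi-xbar)(yi-ybar)) = -142
Sxx = sum((xi-xbar)^2) = 233.2
Syy = sum((yi-ybar)^2) = 160
sqrt(Sxx*Syy) ≈ 193.163143
r = Sxy / sqrt(Sxx*Syy) = -142 / 193.163143 ≈ -0.735130

-0.7351


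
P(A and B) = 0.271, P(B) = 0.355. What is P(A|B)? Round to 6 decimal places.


P(A|B) = P(A and B) / P(B) = 0.271 / 0.355 = 271/355 ≈ 0.76338028

0.763380


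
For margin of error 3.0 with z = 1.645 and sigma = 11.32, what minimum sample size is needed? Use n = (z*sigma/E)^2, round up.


z*sigma/E = 1.645 * 11.32 / 3.0 ≈ 6.207133
(z*sigma/E)^2 ≈ 38.528504
round up: n = 39

39


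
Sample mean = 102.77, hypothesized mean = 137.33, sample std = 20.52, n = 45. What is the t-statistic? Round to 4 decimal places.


t = (xbar - mu0) / (s/sqrt(n))
xbar - mu0 = 102.77 - 137.33 = -34.56
sqrt(45) ≈ 6.70820393
s/sqrt(n) = 20.52 / 6.70820393 ≈ 3.05894099
t = -34.56 / 3.05894099 ≈ -11.298028

-11.2980


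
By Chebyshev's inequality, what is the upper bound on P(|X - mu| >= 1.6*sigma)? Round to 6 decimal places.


P <= 1/k^2
k^2 = 1.6^2 = 2.56
1/k^2 = 1 / 2.56 = 0.390625

0.390625


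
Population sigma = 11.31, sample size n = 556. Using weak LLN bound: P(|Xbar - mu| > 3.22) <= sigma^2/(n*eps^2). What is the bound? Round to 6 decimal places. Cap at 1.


bound = min(1, sigma^2/(n*eps^2))
sigma^2 = 11.31^2 = 127.9161
n*eps^2 = 556 * 3.22^2 = 556 * 10.3684 = 5764.8304
sigma^2/(n*eps^2) = 127.9161 / 5764.8304 ≈ 0.02218905

0.022189


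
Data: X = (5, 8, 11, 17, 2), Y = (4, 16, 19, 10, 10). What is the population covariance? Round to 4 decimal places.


Cov = (1/n)*sum((xi-xbar)(yi-ybar))
n = 5, xbar = 43/5 = 8.6, ybar = 59/5 = 11.8
sum((xi-xbar)(yi-ybar)) = 39.6
Cov = 39.6 / 5 = 7.92

7.9200


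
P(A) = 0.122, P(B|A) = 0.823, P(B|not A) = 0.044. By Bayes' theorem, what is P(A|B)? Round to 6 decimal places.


P(A|B) = P(B|A)*P(A) / P(B), P(B) = P(B|A)*P(A) + P(B|not A)*P(not A)
P(B|A)*P(A) = 0.823 * 0.122 = 0.100406
P(B|not A)*P(not A) = 0.044 * 0.878 = 0.038632
P(B) = 0.100406 + 0.038632 = 0.139038
P(A|B) = 0.100406 / 0.139038 ≈ 0.72214790

0.722148


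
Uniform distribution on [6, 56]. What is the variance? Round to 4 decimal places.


Var = (b-a)^2 / 12
(b-a)^2 = (56 - 6)^2 = 2500
Var = 2500/12 ≈ 208.333333

208.3333


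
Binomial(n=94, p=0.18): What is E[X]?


E[X] = n*p = 94 * 0.18 = 16.92

16.92


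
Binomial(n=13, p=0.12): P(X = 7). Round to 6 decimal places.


P = C(n,k) * p^k * (1-p)^(n-k)
C(13,7) = 1716
p^k = 0.12^7 ≈ 0.0000003583181
(1-p)^(n-k) = 0.88^6 ≈ 0.4644041
P = 1716 * 0.0000003583181 * 0.4644041 ≈ 0.000286

0.000286


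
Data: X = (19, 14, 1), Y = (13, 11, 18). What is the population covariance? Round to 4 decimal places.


Cov = (1/n)*sum((xi-xbar)(yi-ybar))
n = 3, xbar = 34/3 ≈ 11.333333, ybar = 42/3 = 14
sum((xi-xbar)(yi-ybar)) = -57
Cov = -57 / 3 = -19

-19.0000


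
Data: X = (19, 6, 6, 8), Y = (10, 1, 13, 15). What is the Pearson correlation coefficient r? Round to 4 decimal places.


r = sum((xi-xbar)(yi-ybar)) / sqrt(sum((xi-xbar)^2) * sum((yi-ybar)^2))
n = 4, xbar = 39/4 = 9.75, ybar = 39/4 = 9.75
Sxy = sum((xi-xbar)(yi-ybar)) = 13.75
Sxx = sum((xi-xbar)^2) = 116.75
Syy = sum((yi-ybar)^2) = 114.75
sqrt(Sxx*Syy) ≈ 115.745680
r = Sxy / sqrt(Sxx*Syy) = 13.75 / 115.745680 ≈ 0.118795

0.1188


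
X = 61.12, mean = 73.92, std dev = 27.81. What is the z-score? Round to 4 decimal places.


z = (X - mu) / sigma
X - mu = 61.12 - 73.92 = -12.8
z = -12.8 / 27.81 = -1280/2781 ≈ -0.460266

-0.4603


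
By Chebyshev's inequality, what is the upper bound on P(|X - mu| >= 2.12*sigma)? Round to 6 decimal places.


P <= 1/k^2
k^2 = 2.12^2 = 4.4944
1/k^2 = 1 / 4.4944 = 625/2809 ≈ 0.22249911

0.222499


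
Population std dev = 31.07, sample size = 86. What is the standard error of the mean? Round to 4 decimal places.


SE = sigma / sqrt(n)
sqrt(86) ≈ 9.273618
SE = 31.07 / 9.273618 ≈ 3.350364

3.3504


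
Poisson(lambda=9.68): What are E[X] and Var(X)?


E[X] = Var(X) = lambda = 9.68

9.68, 9.68


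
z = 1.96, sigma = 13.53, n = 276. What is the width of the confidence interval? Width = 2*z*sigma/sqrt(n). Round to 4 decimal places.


width = 2*z*sigma/sqrt(n)
2*z*sigma = 2 * 1.96 * 13.53 = 53.0376
sqrt(276) ≈ 16.613248
width = 53.0376 / 16.613248 ≈ 3.192488

3.1925


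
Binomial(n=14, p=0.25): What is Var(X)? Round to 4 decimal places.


Var = n*p*(1-p) = 14 * 0.25 * 0.75 = 2.625

2.6250


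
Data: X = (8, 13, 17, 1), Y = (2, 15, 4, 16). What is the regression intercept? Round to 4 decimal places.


a = ybar - b*xbar, where b = sum((xi-xbar)(yi-ybar)) / sum((xi-xbar)^2)
n = 4, xbar = 39/4 = 9.75, ybar = 37/4 = 9.25
Sxy = sum((xi-xbar)(yi-ybar)) = -65.75
Sxx = sum((xi-xbar)^2) = 142.75
b = Sxy / Sxx = -263/571 ≈ -0.460595
a = 9.25 - (-0.460595) * 9.75 = 7846/571 ≈ 13.740806

13.7408


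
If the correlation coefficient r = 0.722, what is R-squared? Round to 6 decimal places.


R^2 = r^2 = (0.722)^2 = 0.521284

0.521284


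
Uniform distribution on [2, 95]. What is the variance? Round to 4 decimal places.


Var = (b-a)^2 / 12
(b-a)^2 = (95 - 2)^2 = 8649
Var = 8649/12 = 720.75

720.7500


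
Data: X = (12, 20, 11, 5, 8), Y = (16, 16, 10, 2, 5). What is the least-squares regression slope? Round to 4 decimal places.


b = sum((xi-xbar)(yi-ybar)) / sum((xi-xbar)^2)
n = 5, xbar = 56/5 = 11.2, ybar = 49/5 = 9.8
Sxy = sum((xi-xbar)(yi-ybar)) = 123.2
Sxx = sum((xi-xbar)^2) = 126.8
b = Sxy / Sxx = 308/317 ≈ 0.971609

0.9716


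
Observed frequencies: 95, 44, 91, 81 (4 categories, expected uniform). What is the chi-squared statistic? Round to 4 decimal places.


chi2 = sum((O-E)^2/E), E = total/4
total = 311, E = 311/4 = 77.75
(95 - 77.75)^2 / 77.75 = 297.5625 / 77.75 = 4761/1244 ≈ 3.827170
(44 - 77.75)^2 / 77.75 = 1139.0625 / 77.75 = 18225/1244 ≈ 14.650322
(91 - 77.75)^2 / 77.75 = 175.5625 / 77.75 = 2809/1244 ≈ 2.258039
(81 - 77.75)^2 / 77.75 = 10.5625 / 77.75 = 169/1244 ≈ 0.135852
chi2 = 6491/311 ≈ 20.871383

20.8714


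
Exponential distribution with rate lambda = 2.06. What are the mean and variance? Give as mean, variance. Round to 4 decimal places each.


mean = 1/lam, var = 1/lam^2
mean = 1 / 2.06 = 50/103 ≈ 0.485437
lam^2 = 2.06^2 = 4.2436
var = 1 / 4.2436 ≈ 0.235649

0.4854, 0.2356


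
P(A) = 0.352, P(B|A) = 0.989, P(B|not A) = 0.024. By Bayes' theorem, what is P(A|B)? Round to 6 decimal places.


P(A|B) = P(B|A)*P(A) / P(B), P(B) = P(B|A)*P(A) + P(B|not A)*P(not A)
P(B|A)*P(A) = 0.989 * 0.352 = 0.348128
P(B|not A)*P(not A) = 0.024 * 0.648 = 0.015552
P(B) = 0.348128 + 0.015552 = 0.36368
P(A|B) = 0.348128 / 0.36368 ≈ 0.95723713

0.957237


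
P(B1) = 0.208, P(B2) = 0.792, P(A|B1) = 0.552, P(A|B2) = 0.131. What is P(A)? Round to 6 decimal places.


P(A) = P(A|B1)*P(B1) + P(A|B2)*P(B2)
P(A|B1)*P(B1) = 0.552 * 0.208 = 0.114816
P(A|B2)*P(B2) = 0.131 * 0.792 = 0.103752
P(A) = 0.114816 + 0.103752 = 0.218568

0.218568


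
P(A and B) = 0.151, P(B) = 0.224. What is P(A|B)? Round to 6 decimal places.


P(A|B) = P(A and B) / P(B) = 0.151 / 0.224 = 151/224 ≈ 0.67410714

0.674107


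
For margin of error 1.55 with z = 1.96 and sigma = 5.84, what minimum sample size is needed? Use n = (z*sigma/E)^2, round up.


z*sigma/E = 1.96 * 5.84 / 1.55 = 28616/3875 ≈ 7.384774
(z*sigma/E)^2 ≈ 54.534890
round up: n = 55

55


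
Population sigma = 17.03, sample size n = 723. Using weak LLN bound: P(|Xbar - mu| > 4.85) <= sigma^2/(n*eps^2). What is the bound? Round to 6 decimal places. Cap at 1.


bound = min(1, sigma^2/(n*eps^2))
sigma^2 = 17.03^2 = 290.0209
n*eps^2 = 723 * 4.85^2 = 723 * 23.5225 = 17006.7675
sigma^2/(n*eps^2) = 290.0209 / 17006.7675 ≈ 0.01705326

0.017053


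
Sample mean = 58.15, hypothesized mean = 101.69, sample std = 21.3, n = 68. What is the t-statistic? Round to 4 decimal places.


t = (xbar - mu0) / (s/sqrt(n))
xbar - mu0 = 58.15 - 101.69 = -43.54
sqrt(68) ≈ 8.24621125
s/sqrt(n) = 21.3 / 8.24621125 ≈ 2.58300441
t = -43.54 / 2.58300441 ≈ -16.856340

-16.8563


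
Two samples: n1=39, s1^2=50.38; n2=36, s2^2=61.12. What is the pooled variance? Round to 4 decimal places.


sp^2 = ((n1-1)*s1^2 + (n2-1)*s2^2)/(n1+n2-2)
(n1-1)*s1^2 = 38 * 50.38 = 1914.44
(n2-1)*s2^2 = 35 * 61.12 = 2139.2
numerator = 1914.44 + 2139.2 = 4053.64
n1+n2-2 = 73
sp^2 = 4053.64 / 73 = 101341/1825 ≈ 55.529315

55.5293


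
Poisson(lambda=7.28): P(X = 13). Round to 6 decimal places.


P = e^(-lam) * lam^k / k!
e^(-7.28) ≈ 0.0006891856
lam^k = 7.28^13 ≈ 161327324378.216176
k! = 13! = 6227020800
P = 0.0006891856 * 161327324378.216176 / 6227020800 ≈ 0.017855

0.017855


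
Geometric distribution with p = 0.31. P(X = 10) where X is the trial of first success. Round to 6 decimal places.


P = (1-p)^(k-1) * p
(1-p)^(k-1) = 0.69^9 ≈ 0.03545209
P = 0.03545209 * 0.31 ≈ 0.01099015

0.010990


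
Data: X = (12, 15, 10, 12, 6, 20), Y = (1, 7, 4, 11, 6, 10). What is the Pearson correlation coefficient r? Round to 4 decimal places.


r = sum((xi-xbar)(yi-ybar)) / sqrt(sum((xi-xbar)^2) * sum((yi-ybar)^2))
n = 6, xbar = 75/6 = 12.5, ybar = 39/6 = 6.5
Sxy = sum((xi-xbar)(yi-ybar)) = 37.5
Sxx = sum((xi-xbar)^2) = 111.5
Syy = sum((yi-ybar)^2) = 69.5
sqrt(Sxx*Syy) ≈ 88.029824
r = Sxy / sqrt(Sxx*Syy) = 37.5 / 88.029824 ≈ 0.425992

0.4260


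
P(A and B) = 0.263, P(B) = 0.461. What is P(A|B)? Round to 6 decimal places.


P(A|B) = P(A and B) / P(B) = 0.263 / 0.461 = 263/461 ≈ 0.57049892

0.570499


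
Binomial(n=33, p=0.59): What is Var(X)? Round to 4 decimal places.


Var = n*p*(1-p) = 33 * 0.59 * 0.41 = 7.9827

7.9827


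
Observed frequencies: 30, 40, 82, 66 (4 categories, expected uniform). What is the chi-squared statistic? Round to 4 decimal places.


chi2 = sum((O-E)^2/E), E = total/4
total = 218, E = 218/4 = 54.5
(30 - 54.5)^2 / 54.5 = 600.25 / 54.5 = 2401/218 ≈ 11.013761
(40 - 54.5)^2 / 54.5 = 210.25 / 54.5 = 841/218 ≈ 3.857798
(82 - 54.5)^2 / 54.5 = 756.25 / 54.5 = 3025/218 ≈ 13.876147
(66 - 54.5)^2 / 54.5 = 132.25 / 54.5 = 529/218 ≈ 2.426606
chi2 = 3398/109 ≈ 31.174312

31.1743


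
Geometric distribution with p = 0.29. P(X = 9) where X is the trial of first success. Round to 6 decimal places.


P = (1-p)^(k-1) * p
(1-p)^(k-1) = 0.71^8 ≈ 0.06457535
P = 0.06457535 * 0.29 ≈ 0.01872685

0.018727


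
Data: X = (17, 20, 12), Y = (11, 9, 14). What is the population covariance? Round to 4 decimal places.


Cov = (1/n)*sum((xi-xbar)(yi-ybar))
n = 3, xbar = 49/3 ≈ 16.333333, ybar = 34/3 ≈ 11.333333
sum((xi-xbar)(yi-ybar)) = -61/3 ≈ -20.333333
Cov = -20.333333 / 3 = -61/9 ≈ -6.777778

-6.7778


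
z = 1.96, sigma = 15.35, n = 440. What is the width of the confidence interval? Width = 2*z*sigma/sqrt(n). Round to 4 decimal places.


width = 2*z*sigma/sqrt(n)
2*z*sigma = 2 * 1.96 * 15.35 = 60.172
sqrt(440) ≈ 20.976177
width = 60.172 / 20.976177 ≈ 2.868588

2.8686


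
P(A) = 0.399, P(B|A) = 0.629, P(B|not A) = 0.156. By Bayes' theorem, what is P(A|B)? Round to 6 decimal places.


P(A|B) = P(B|A)*P(A) / P(B), P(B) = P(B|A)*P(A) + P(B|not A)*P(not A)
P(B|A)*P(A) = 0.629 * 0.399 = 0.250971
P(B|not A)*P(not A) = 0.156 * 0.601 = 0.093756
P(B) = 0.250971 + 0.093756 = 0.344727
P(A|B) = 0.250971 / 0.344727 ≈ 0.72802827

0.728028


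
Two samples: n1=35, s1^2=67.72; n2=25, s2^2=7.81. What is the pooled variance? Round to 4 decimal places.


sp^2 = ((n1-1)*s1^2 + (n2-1)*s2^2)/(n1+n2-2)
(n1-1)*s1^2 = 34 * 67.72 = 2302.48
(n2-1)*s2^2 = 24 * 7.81 = 187.44
numerator = 2302.48 + 187.44 = 2489.92
n1+n2-2 = 58
sp^2 = 2489.92 / 58 = 31124/725 ≈ 42.929655

42.9297


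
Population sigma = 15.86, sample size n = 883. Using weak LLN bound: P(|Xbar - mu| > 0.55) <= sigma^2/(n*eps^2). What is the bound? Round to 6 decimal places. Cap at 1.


bound = min(1, sigma^2/(n*eps^2))
sigma^2 = 15.86^2 = 251.5396
n*eps^2 = 883 * 0.55^2 = 883 * 0.3025 = 267.1075
sigma^2/(n*eps^2) = 251.5396 / 267.1075 ≈ 0.94171672

0.941717


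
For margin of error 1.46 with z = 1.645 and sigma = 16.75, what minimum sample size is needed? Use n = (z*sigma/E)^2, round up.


z*sigma/E = 1.645 * 16.75 / 1.46 = 22043/1168 ≈ 18.872432
(z*sigma/E)^2 ≈ 356.168671
round up: n = 357

357


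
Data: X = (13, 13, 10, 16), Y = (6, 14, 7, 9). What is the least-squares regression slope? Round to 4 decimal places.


b = sum((xi-xbar)(yi-ybar)) / sum((xi-xbar)^2)
n = 4, xbar = 52/4 = 13, ybar = 36/4 = 9
Sxy = sum((xi-xbar)(yi-ybar)) = 6
Sxx = sum((xi-xbar)^2) = 18
b = Sxy / Sxx = 1/3 ≈ 0.333333

0.3333


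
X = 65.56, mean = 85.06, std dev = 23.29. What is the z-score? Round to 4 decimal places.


z = (X - mu) / sigma
X - mu = 65.56 - 85.06 = -19.5
z = -19.5 / 23.29 = -1950/2329 ≈ -0.837269

-0.8373


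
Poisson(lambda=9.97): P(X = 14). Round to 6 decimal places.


P = e^(-lam) * lam^k / k!
e^(-9.97) ≈ 0.00004678256
lam^k = 9.97^14 ≈ 95880925259669.570088
k! = 14! = 87178291200
P = 0.00004678256 * 95880925259669.570088 / 87178291200 ≈ 0.051453

0.051453


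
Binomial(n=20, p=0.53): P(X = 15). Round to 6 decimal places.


P = C(n,k) * p^k * (1-p)^(n-k)
C(20,15) = 15504
p^k = 0.53^15 ≈ 0.00007313715
(1-p)^(n-k) = 0.47^5 ≈ 0.02293450
P = 15504 * 0.00007313715 * 0.02293450 ≈ 0.026006

0.026006


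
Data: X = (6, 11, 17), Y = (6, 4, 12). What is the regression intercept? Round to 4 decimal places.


a = ybar - b*xbar, where b = sum((xi-xbar)(yi-ybar)) / sum((xi-xbar)^2)
n = 3, xbar = 34/3 ≈ 11.333333, ybar = 22/3 ≈ 7.333333
Sxy = sum((xi-xbar)(yi-ybar)) = 104/3 ≈ 34.666667
Sxx = sum((xi-xbar)^2) = 182/3 ≈ 60.666667
b = Sxy / Sxx = 4/7 ≈ 0.571429
a = 7.333333 - 0.571429 * 11.333333 = 6/7 ≈ 0.857143

0.8571


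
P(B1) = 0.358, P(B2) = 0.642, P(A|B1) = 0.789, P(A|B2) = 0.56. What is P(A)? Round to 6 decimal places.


P(A) = P(A|B1)*P(B1) + P(A|B2)*P(B2)
P(A|B1)*P(B1) = 0.789 * 0.358 = 0.282462
P(A|B2)*P(B2) = 0.56 * 0.642 = 0.35952
P(A) = 0.282462 + 0.35952 = 0.641982

0.641982


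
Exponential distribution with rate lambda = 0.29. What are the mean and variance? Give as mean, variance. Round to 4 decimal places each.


mean = 1/lam, var = 1/lam^2
mean = 1 / 0.29 = 100/29 ≈ 3.448276
lam^2 = 0.29^2 = 0.0841
var = 1 / 0.0841 = 10000/841 ≈ 11.890606

3.4483, 11.8906


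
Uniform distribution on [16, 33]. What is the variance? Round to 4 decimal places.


Var = (b-a)^2 / 12
(b-a)^2 = (33 - 16)^2 = 289
Var = 289/12 ≈ 24.083333

24.0833


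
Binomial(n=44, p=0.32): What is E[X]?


E[X] = n*p = 44 * 0.32 = 14.08

14.08


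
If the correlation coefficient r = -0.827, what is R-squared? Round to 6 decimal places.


R^2 = r^2 = (-0.827)^2 = 0.683929

0.683929


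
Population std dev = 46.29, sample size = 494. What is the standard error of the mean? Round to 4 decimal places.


SE = sigma / sqrt(n)
sqrt(494) ≈ 22.226111
SE = 46.29 / 22.226111 ≈ 2.082686

2.0827


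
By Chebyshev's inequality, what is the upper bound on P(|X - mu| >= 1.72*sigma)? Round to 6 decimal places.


P <= 1/k^2
k^2 = 1.72^2 = 2.9584
1/k^2 = 1 / 2.9584 = 625/1849 ≈ 0.33802055

0.338021


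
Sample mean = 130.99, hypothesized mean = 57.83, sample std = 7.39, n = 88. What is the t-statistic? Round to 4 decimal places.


t = (xbar - mu0) / (s/sqrt(n))
xbar - mu0 = 130.99 - 57.83 = 73.16
sqrt(88) ≈ 9.38083152
s/sqrt(n) = 7.39 / 9.38083152 ≈ 0.78777665
t = 73.16 / 0.78777665 ≈ 92.868963

92.8690


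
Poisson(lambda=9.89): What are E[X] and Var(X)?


E[X] = Var(X) = lambda = 9.89

9.89, 9.89


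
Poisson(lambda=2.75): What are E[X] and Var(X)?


E[X] = Var(X) = lambda = 2.75

2.75, 2.75


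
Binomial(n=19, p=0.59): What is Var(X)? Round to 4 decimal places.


Var = n*p*(1-p) = 19 * 0.59 * 0.41 = 4.5961

4.5961


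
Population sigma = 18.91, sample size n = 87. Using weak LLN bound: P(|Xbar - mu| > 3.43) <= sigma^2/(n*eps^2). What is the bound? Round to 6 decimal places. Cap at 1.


bound = min(1, sigma^2/(n*eps^2))
sigma^2 = 18.91^2 = 357.5881
n*eps^2 = 87 * 3.43^2 = 87 * 11.7649 = 1023.5463
sigma^2/(n*eps^2) = 357.5881 / 1023.5463 ≈ 0.34936192

0.349362


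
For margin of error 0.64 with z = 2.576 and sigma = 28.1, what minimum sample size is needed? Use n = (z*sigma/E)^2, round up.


z*sigma/E = 2.576 * 28.1 / 0.64 = 113.1025
(z*sigma/E)^2 ≈ 12792.175506
round up: n = 12793

12793


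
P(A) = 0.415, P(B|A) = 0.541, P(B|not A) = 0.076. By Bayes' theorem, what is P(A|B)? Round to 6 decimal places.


P(A|B) = P(B|A)*P(A) / P(B), P(B) = P(B|A)*P(A) + P(B|not A)*P(not A)
P(B|A)*P(A) = 0.541 * 0.415 = 0.224515
P(B|not A)*P(not A) = 0.076 * 0.585 = 0.04446
P(B) = 0.224515 + 0.04446 = 0.268975
P(A|B) = 0.224515 / 0.268975 ≈ 0.83470583

0.834706


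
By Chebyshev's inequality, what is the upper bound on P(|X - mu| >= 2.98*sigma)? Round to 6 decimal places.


P <= 1/k^2
k^2 = 2.98^2 = 8.8804
1/k^2 = 1 / 8.8804 ≈ 0.11260754

0.112608


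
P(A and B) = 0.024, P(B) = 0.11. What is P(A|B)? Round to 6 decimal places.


P(A|B) = P(A and B) / P(B) = 0.024 / 0.11 = 12/55 ≈ 0.21818182

0.218182


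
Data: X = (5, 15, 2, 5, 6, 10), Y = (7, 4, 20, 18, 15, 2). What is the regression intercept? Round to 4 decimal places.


a = ybar - b*xbar, where b = sum((xi-xbar)(yi-ybar)) / sum((xi-xbar)^2)
n = 6, xbar = 43/6 ≈ 7.166667, ybar = 66/6 = 11
Sxy = sum((xi-xbar)(yi-ybar)) = -138
Sxx = sum((xi-xbar)^2) = 641/6 ≈ 106.833333
b = Sxy / Sxx = -828/641 ≈ -1.291732
a = 11 - (-1.291732) * 7.166667 = 12985/641 ≈ 20.257410

20.2574


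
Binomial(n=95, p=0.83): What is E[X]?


E[X] = n*p = 95 * 0.83 = 78.85

78.85


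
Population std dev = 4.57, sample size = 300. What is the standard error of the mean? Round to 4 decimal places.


SE = sigma / sqrt(n)
sqrt(300) ≈ 17.320508
SE = 4.57 / 17.320508 ≈ 0.263849

0.2638


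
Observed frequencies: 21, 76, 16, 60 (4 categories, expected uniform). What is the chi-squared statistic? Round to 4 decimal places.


chi2 = sum((O-E)^2/E), E = total/4
total = 173, E = 173/4 = 43.25
(21 - 43.25)^2 / 43.25 = 495.0625 / 43.25 = 7921/692 ≈ 11.446532
(76 - 43.25)^2 / 43.25 = 1072.5625 / 43.25 = 17161/692 ≈ 24.799133
(16 - 43.25)^2 / 43.25 = 742.5625 / 43.25 = 11881/692 ≈ 17.169075
(60 - 43.25)^2 / 43.25 = 280.5625 / 43.25 = 4489/692 ≈ 6.486994
chi2 = 10363/173 ≈ 59.901734

59.9017


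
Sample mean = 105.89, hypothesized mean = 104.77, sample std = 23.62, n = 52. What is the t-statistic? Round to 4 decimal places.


t = (xbar - mu0) / (s/sqrt(n))
xbar - mu0 = 105.89 - 104.77 = 1.12
sqrt(52) ≈ 7.21110255
s/sqrt(n) = 23.62 / 7.21110255 ≈ 3.27550466
t = 1.12 / 3.27550466 ≈ 0.341932

0.3419


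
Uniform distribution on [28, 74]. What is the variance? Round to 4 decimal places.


Var = (b-a)^2 / 12
(b-a)^2 = (74 - 28)^2 = 2116
Var = 2116/12 ≈ 176.333333

176.3333


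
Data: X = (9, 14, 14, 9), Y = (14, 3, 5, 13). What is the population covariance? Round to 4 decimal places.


Cov = (1/n)*sum((xi-xbar)(yi-ybar))
n = 4, xbar = 46/4 = 11.5, ybar = 35/4 = 8.75
sum((xi-xbar)(yi-ybar)) = -47.5
Cov = -47.5 / 4 = -11.875

-11.8750


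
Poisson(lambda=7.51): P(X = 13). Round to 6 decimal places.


P = e^(-lam) * lam^k / k!
e^(-7.51) ≈ 0.0005475811
lam^k = 7.51^13 ≈ 241723670944.621321
k! = 13! = 6227020800
P = 0.0005475811 * 241723670944.621321 / 6227020800 ≈ 0.021256

0.021256


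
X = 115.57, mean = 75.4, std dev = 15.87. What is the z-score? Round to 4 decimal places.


z = (X - mu) / sigma
X - mu = 115.57 - 75.4 = 40.17
z = 40.17 / 15.87 = 1339/529 ≈ 2.531191

2.5312


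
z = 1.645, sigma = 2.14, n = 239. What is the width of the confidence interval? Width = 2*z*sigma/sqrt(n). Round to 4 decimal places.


width = 2*z*sigma/sqrt(n)
2*z*sigma = 2 * 1.645 * 2.14 = 7.0406
sqrt(239) ≈ 15.459625
width = 7.0406 / 15.459625 ≈ 0.455419

0.4554


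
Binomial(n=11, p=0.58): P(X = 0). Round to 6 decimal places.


P = C(n,k) * p^k * (1-p)^(n-k)
C(11,0) = 1
p^k = 0.58^0 = 1
(1-p)^(n-k) = 0.42^11 ≈ 0.00007173683
P = 1 * 1 * 0.00007173683 ≈ 0.000072

0.000072


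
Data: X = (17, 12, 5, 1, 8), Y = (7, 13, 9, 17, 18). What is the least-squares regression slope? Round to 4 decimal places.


b = sum((xi-xbar)(yi-ybar)) / sum((xi-xbar)^2)
n = 5, xbar = 43/5 = 8.6, ybar = 64/5 = 12.8
Sxy = sum((xi-xbar)(yi-ybar)) = -69.4
Sxx = sum((xi-xbar)^2) = 153.2
b = Sxy / Sxx = -347/766 ≈ -0.453003

-0.4530


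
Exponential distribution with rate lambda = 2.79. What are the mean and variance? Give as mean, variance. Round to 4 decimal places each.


mean = 1/lam, var = 1/lam^2
mean = 1 / 2.79 = 100/279 ≈ 0.358423
lam^2 = 2.79^2 = 7.7841
var = 1 / 7.7841 ≈ 0.128467

0.3584, 0.1285


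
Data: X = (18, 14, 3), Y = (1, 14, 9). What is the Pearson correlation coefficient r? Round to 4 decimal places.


r = sum((xi-xbar)(yi-ybar)) / sqrt(sum((xi-xbar)^2) * sum((yi-ybar)^2))
n = 3, xbar = 35/3 ≈ 11.666667, ybar = 24/3 = 8
Sxy = sum((xi-xbar)(yi-ybar)) = -39
Sxx = sum((xi-xbar)^2) = 362/3 ≈ 120.666667
Syy = sum((yi-ybar)^2) = 86
sqrt(Sxx*Syy) ≈ 101.869197
r = Sxy / sqrt(Sxx*Syy) = -39 / 101.869197 ≈ -0.382844

-0.3828


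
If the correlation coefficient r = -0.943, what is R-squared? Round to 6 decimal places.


R^2 = r^2 = (-0.943)^2 = 0.889249

0.889249


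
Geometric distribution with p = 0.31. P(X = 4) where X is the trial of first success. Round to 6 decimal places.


P = (1-p)^(k-1) * p
(1-p)^(k-1) = 0.69^3 = 0.328509
P = 0.328509 * 0.31 ≈ 0.1018378

0.101838


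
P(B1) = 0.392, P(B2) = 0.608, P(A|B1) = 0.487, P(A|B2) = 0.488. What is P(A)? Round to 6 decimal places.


P(A) = P(A|B1)*P(B1) + P(A|B2)*P(B2)
P(A|B1)*P(B1) = 0.487 * 0.392 = 0.190904
P(A|B2)*P(B2) = 0.488 * 0.608 = 0.296704
P(A) = 0.190904 + 0.296704 = 0.487608

0.487608


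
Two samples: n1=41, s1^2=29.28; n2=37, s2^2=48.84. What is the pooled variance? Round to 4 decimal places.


sp^2 = ((n1-1)*s1^2 + (n2-1)*s2^2)/(n1+n2-2)
(n1-1)*s1^2 = 40 * 29.28 = 1171.2
(n2-1)*s2^2 = 36 * 48.84 = 1758.24
numerator = 1171.2 + 1758.24 = 2929.44
n1+n2-2 = 76
sp^2 = 2929.44 / 76 = 18309/475 ≈ 38.545263

38.5453


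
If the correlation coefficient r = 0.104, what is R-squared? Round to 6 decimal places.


R^2 = r^2 = (0.104)^2 = 0.010816

0.010816


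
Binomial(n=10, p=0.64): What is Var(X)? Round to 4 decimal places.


Var = n*p*(1-p) = 10 * 0.64 * 0.36 = 2.304

2.3040


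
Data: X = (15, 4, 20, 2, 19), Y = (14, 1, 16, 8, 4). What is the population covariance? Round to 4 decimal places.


Cov = (1/n)*sum((xi-xbar)(yi-ybar))
n = 5, xbar = 60/5 = 12, ybar = 43/5 = 8.6
sum((xi-xbar)(yi-ybar)) = 110
Cov = 110 / 5 = 22

22.0000


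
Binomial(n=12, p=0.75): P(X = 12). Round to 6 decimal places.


P = C(n,k) * p^k * (1-p)^(n-k)
C(12,12) = 1
p^k = 0.75^12 ≈ 0.03167635
(1-p)^(n-k) = 0.25^0 = 1
P = 1 * 0.03167635 * 1 ≈ 0.031676

0.031676


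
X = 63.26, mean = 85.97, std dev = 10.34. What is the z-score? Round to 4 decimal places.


z = (X - mu) / sigma
X - mu = 63.26 - 85.97 = -22.71
z = -22.71 / 10.34 = -2271/1034 ≈ -2.196325

-2.1963


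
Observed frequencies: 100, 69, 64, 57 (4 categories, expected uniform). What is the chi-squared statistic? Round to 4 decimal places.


chi2 = sum((O-E)^2/E), E = total/4
total = 290, E = 290/4 = 72.5
(100 - 72.5)^2 / 72.5 = 756.25 / 72.5 = 605/58 ≈ 10.431034
(69 - 72.5)^2 / 72.5 = 12.25 / 72.5 = 49/290 ≈ 0.168966
(64 - 72.5)^2 / 72.5 = 72.25 / 72.5 = 289/290 ≈ 0.996552
(57 - 72.5)^2 / 72.5 = 240.25 / 72.5 = 961/290 ≈ 3.313793
chi2 = 2162/145 ≈ 14.910345

14.9103
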